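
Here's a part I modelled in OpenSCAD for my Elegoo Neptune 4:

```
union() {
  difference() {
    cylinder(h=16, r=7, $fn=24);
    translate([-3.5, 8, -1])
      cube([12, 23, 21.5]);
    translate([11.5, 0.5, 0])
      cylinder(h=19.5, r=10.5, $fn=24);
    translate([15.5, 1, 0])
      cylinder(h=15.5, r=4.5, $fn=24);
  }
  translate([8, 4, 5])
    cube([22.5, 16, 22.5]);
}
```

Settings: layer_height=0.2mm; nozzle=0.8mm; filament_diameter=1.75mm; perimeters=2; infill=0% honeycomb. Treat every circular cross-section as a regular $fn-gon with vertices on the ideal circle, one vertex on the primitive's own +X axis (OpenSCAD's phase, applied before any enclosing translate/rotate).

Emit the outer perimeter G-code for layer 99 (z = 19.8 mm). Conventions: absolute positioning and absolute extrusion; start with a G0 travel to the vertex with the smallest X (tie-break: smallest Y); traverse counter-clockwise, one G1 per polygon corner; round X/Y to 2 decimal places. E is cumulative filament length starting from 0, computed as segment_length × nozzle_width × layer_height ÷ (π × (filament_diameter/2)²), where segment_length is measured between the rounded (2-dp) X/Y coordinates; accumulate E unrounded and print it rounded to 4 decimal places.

At z = 19.8 mm: the cylinder is absent (z outside [0, 16]); the cube at (-3.5, 8) is present — its section is the full 12×23 rectangle; the cylinder at (11.5, 0.5) is not intersected at this z (z outside [0, 19.5]); the cylinder at (15.5, 1) is absent (z outside [0, 15.5]); Taking the first minus the rest: the first operand is absent here, so nothing remains; the cube at (8, 4) (footprint 22.5×16) is included at this height; Merging all regions: only the 22.5×16 cube at (8, 4) is present, so the union is just that shape — 1 connected region. The outline is a single polygon with 4 vertices. Extrusion per mm of travel: 0.8 × 0.2 / (π × 0.875²) = 0.066520. Accumulating E over each segment gives final E = 5.1221.

G0 X8.00 Y4.00 Z19.80
G1 X30.50 Y4.00 E1.4967
G1 X30.50 Y20.00 E2.5610
G1 X8.00 Y20.00 E4.0577
G1 X8.00 Y4.00 E5.1221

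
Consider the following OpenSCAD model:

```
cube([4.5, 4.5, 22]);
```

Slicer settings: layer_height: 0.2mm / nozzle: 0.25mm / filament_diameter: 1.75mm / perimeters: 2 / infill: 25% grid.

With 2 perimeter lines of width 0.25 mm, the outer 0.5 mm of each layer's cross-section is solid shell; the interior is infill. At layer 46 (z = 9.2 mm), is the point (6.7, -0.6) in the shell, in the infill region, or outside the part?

outside

At z = 9.2 mm: the cube is present — its section is the full 4.5×4.5 rectangle. Overall, the cross-section is a single solid region. The nearest boundary edge runs (0.00, 0.00)→(4.50, 0.00); distance from the point to it = 2.28 mm. The point is not inside any of the regions above, so it lies outside the cross-section (2.28 mm from the nearest boundary).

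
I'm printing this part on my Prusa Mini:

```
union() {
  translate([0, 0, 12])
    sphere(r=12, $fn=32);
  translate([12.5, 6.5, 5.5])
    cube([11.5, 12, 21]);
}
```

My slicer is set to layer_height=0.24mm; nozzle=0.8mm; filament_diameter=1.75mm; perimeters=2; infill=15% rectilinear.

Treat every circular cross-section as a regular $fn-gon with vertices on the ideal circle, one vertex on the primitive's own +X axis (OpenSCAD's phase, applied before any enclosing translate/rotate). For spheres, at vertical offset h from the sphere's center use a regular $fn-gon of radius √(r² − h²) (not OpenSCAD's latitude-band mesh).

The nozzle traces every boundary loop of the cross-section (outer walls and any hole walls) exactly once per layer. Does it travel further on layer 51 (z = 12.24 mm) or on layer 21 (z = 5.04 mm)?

Layer 51 (z = 12.24): the r=12 sphere slices to a regular 32-gon of circumradius 11.998 (√(r²−h²) with h=0.24 from center) (perimeter = 2·32·11.998·sin(180°/32) = 75.26 mm); the cube at (12.5, 6.5) (footprint 11.5×12) is included at this height (perimeter 47.00 mm); Merging all regions: the 2 present regions are separate (no shared area or edge), so areas and boundary lengths simply add and each stays a separate island — boundary = 122.26 mm. So its perimeter = 122.26 mm. Layer 21 (z = 5.04): the r=12 sphere contributes a regular 32-gon of circumradius √(12²−6.96²) = 9.775 (perimeter = 2·32·9.775·sin(180°/32) = 61.32 mm); the cube at (12.5, 6.5) does not reach this height (z outside [5.5, 26.5]); Combining (union): only the r=12 sphere is present, so the union is just that shape — boundary = 61.32 mm. So its perimeter = 61.32 mm. Layer 51 is larger (122.26 vs 61.32 mm).

layer 51 (z = 12.24 mm)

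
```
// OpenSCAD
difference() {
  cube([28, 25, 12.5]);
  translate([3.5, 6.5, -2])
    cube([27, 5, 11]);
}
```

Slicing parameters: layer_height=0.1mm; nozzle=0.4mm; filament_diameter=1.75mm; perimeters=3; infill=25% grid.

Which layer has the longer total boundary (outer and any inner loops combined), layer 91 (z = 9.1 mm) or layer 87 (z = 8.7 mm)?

layer 87 (z = 8.7 mm)

Layer 91 (z = 9.1): the 28×25 cube contributes its full rectangle (perimeter 106.00 mm); the cube at (3.5, 6.5) is not intersected at this z (z outside [-2, 9]); After the difference (first − rest): none of the subtracted shapes is present at this height, so the 28×25 cube is unchanged — boundary = 106.00 mm. So its perimeter = 106.00 mm. Layer 87 (z = 8.7): the cube is present — its section is the full 28×25 rectangle (perimeter 106.00 mm); the cube at (3.5, 6.5) (footprint 27×5) is included at this height (perimeter 64.00 mm); Subtracting the remaining from the first: starting from the 28×25 cube, the 27×5 cube at (3.5, 6.5) partially overlaps it — only the 122.50 mm² overlap (of its 135.00 mm²) is removed, clipping the outline — boundary = 155.00 mm. So its perimeter = 155.00 mm. Layer 87 is larger (155.00 vs 106.00 mm).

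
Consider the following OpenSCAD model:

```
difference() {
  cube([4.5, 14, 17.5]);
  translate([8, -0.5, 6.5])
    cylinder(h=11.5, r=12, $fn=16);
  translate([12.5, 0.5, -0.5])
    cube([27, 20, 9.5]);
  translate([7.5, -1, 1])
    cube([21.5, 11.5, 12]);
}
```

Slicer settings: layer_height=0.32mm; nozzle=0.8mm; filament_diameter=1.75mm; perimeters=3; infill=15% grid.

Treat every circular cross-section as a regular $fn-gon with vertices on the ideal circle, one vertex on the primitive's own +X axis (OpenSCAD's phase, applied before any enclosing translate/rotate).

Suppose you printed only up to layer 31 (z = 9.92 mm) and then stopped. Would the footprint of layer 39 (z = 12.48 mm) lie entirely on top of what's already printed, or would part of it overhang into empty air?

Compare the two slices. At z = 9.92: the cube is present — its section is the full 4.5×14 rectangle (area 63.00 mm²); the r=12 cylinder at (8, -0.5) contributes a regular 16-gon of circumradius 12 (area = (16/2)·12.000²·sin(360°/16) = 440.85 mm²); the cube at (12.5, 0.5) does not reach this height (z outside [-0.5, 9]); the cube at (7.5, -1) is present — its section is the full 21.5×11.5 rectangle (area 247.25 mm²); Subtracting the remaining from the first: starting from the 4.5×14 cube (63.00 mm²), the r=12 cylinder at (8, -0.5) partially overlaps it — only the 43.88 mm² overlap (of its 440.85 mm²) is removed, clipping the outline; the 21.5×11.5 cube at (7.5, -1) misses the remaining region (no effect) — area = 19.12 mm². At z = 12.48: the 4.5×14 cube contributes its full rectangle (area 63.00 mm²); the r=12 cylinder at (8, -0.5) contributes a regular 16-gon of circumradius 12 (area = (16/2)·12.000²·sin(360°/16) = 440.85 mm²); the cube at (12.5, 0.5) is absent (z outside [-0.5, 9]); the cube at (7.5, -1) (footprint 21.5×11.5) is included at this height (area 247.25 mm²); Taking the first minus the rest: starting from the 4.5×14 cube (63.00 mm²), the r=12 cylinder at (8, -0.5) partially overlaps it — only the 43.88 mm² overlap (of its 440.85 mm²) is removed, clipping the outline; the 21.5×11.5 cube at (7.5, -1) misses the remaining region (no effect) — area = 19.12 mm². Checking containment: the cross-section at z = 12.48 is a subset of the cross-section at z = 9.92.

entirely on top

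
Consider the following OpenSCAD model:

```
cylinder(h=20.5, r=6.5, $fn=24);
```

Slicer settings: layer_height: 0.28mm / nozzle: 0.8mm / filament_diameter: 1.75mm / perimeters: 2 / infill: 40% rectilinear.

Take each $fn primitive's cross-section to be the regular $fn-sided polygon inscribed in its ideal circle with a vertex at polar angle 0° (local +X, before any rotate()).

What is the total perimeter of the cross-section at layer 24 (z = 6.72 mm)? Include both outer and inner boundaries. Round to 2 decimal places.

At z = 6.72 mm: the cylinder: section is a regular 24-gon, circumradius r=6.5 (perimeter = 2·24·6.500·sin(180°/24) = 40.72 mm). Overall, the cross-section is a single solid region. Total boundary length (outer) = 40.72 mm.

40.72 mm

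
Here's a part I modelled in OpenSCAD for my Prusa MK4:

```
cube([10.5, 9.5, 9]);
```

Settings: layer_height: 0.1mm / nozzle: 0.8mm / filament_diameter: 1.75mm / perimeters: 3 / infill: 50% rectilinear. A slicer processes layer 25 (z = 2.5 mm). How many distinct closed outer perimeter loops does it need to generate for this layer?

At z = 2.5 mm: the 10.5×9.5 cube contributes its full rectangle. The result has 1 disconnected region.

1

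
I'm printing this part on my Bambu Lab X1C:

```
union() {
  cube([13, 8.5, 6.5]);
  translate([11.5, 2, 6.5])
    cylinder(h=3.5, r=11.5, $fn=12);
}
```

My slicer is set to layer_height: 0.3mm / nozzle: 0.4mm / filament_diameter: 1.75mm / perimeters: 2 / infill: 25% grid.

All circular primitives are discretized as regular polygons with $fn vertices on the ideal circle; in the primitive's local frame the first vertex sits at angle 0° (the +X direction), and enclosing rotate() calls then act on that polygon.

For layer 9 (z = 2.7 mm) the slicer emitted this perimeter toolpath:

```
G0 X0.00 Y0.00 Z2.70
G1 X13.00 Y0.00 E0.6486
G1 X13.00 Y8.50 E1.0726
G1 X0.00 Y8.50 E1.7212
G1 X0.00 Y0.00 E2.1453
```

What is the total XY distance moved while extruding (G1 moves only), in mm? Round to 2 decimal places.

Sum the Euclidean lengths of each G1 segment: total = 43.00 mm.

43.00 mm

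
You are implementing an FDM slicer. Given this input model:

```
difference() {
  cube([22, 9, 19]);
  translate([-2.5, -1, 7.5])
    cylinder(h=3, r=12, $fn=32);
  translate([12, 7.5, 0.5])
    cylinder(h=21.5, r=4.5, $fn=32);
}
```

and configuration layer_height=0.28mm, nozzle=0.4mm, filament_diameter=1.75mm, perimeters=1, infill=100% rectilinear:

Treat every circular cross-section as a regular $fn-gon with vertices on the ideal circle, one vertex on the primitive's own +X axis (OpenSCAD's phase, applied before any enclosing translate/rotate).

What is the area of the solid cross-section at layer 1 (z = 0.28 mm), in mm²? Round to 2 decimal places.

198.00 mm²

At z = 0.28 mm: the cube is present — its section is the full 22×9 rectangle (area 198.00 mm²); the cylinder at (-2.5, -1) does not reach this height (z outside [7.5, 10.5]); the cylinder at (12, 7.5) is absent (z outside [0.5, 22]); After the difference (first − rest): none of the subtracted shapes is present at this height, so the 22×9 cube is unchanged — area = 198.00 mm². Overall, the cross-section is a single solid region. Net area = 198.00 mm².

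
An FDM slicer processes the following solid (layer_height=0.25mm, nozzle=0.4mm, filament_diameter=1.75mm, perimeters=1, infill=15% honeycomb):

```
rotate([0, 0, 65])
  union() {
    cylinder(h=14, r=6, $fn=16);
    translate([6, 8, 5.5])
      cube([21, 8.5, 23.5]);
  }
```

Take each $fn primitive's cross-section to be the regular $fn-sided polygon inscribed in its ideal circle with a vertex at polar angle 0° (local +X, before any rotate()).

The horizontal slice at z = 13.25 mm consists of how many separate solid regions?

At z = 13.25 mm: the r=6 cylinder contributes a regular 16-gon of circumradius 6; the cube at (6, 8) (footprint 21×8.5) is included at this height; Combining (union): the 2 present regions are separate (no shared area or edge), so areas and boundary lengths simply add and each stays a separate island — 2 connected regions; (rotated 65° about Z; rotation is an isometry so areas/perimeters/island counts are preserved). The result has 2 disconnected regions.

2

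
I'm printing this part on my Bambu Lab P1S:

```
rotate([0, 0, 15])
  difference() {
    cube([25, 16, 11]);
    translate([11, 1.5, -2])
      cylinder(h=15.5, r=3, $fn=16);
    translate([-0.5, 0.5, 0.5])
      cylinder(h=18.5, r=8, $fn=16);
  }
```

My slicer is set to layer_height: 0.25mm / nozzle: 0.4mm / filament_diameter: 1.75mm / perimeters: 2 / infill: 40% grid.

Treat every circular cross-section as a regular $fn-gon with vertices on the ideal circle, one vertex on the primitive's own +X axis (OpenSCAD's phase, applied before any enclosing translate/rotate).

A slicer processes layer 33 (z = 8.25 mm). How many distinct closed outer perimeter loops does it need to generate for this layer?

1

At z = 8.25 mm: the cube (footprint 25×16) is included at this height; the r=3 cylinder at (11, 1.5) contributes a regular 16-gon of circumradius 3; the cylinder at (-0.5, 0.5): section is a regular 16-gon, circumradius r=8; Taking the first minus the rest: starting from the 25×16 cube, the r=3 cylinder at (11, 1.5) partially overlaps it — only the 22.27 mm² overlap (of its 27.55 mm²) is removed, clipping the outline; the r=8 cylinder at (-0.5, 0.5) partially overlaps it — only the 48.73 mm² overlap (of its 195.93 mm²) is removed, clipping the outline — 1 connected region; (whole slice rotated 15° about Z — lengths, areas and connectivity unchanged). The result has 1 disconnected region.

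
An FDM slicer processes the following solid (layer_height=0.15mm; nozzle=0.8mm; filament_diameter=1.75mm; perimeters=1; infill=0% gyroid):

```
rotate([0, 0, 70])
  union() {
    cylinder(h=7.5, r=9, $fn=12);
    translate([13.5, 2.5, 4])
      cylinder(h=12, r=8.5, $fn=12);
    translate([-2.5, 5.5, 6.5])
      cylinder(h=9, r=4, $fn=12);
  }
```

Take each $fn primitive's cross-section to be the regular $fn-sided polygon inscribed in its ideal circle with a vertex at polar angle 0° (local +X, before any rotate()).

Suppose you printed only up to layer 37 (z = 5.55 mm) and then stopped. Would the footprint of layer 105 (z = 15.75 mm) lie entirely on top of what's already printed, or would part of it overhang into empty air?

entirely on top

Compare the two slices. At z = 5.55: the r=9 cylinder contributes a regular 12-gon of circumradius 9 (area = (12/2)·9.000²·sin(360°/12) = 243.00 mm²); the r=8.5 cylinder at (13.5, 2.5) gives a regular 12-gon of circumradius 8.5 (constant along its height) (area = (12/2)·8.500²·sin(360°/12) = 216.75 mm²); the cylinder at (-2.5, 5.5) does not reach this height (z outside [6.5, 15.5]); Combining (union): the regions partially overlap — summed areas 459.75 mm² minus the doubly-counted overlap 23.19 mm² gives 436.56 mm² — area = 436.56 mm²; (rotated 70° about Z; rotation is an isometry so areas/perimeters/island counts are preserved). At z = 15.75: the cylinder does not reach this height (z outside [0, 7.5]); the r=8.5 cylinder at (13.5, 2.5) gives a regular 12-gon of circumradius 8.5 (constant along its height) (area = (12/2)·8.500²·sin(360°/12) = 216.75 mm²); the cylinder at (-2.5, 5.5) is not intersected at this z (z outside [6.5, 15.5]); Taking the union: only the r=8.5 cylinder at (13.5, 2.5) is present, so the union is just that shape — area = 216.75 mm²; (rotated 70° about Z; rotation is an isometry so areas/perimeters/island counts are preserved). Checking containment: the cross-section at z = 15.75 is a subset of the cross-section at z = 5.55.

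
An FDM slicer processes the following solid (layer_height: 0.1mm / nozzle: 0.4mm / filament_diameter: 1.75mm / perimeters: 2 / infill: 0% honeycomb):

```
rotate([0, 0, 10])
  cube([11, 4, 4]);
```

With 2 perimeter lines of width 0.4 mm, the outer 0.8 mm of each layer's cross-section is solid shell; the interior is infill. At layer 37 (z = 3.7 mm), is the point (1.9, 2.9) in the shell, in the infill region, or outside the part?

At z = 3.7 mm: the cube (footprint 11×4) is included at this height; (whole slice rotated 10° about Z — lengths, areas and connectivity unchanged). Overall, the cross-section is a single solid region. Undo the 10° rotation: the query point maps to (2.375, 2.526) in the un-rotated model frame. The nearest boundary edge runs (11.00, 4.00)→(0.00, 4.00); distance from the point to it = 1.47 mm. The point is inside the cross-section and 1.47 mm from the nearest boundary — more than the 0.8 mm shell width (2 × 0.4), so it's in the infill interior.

infill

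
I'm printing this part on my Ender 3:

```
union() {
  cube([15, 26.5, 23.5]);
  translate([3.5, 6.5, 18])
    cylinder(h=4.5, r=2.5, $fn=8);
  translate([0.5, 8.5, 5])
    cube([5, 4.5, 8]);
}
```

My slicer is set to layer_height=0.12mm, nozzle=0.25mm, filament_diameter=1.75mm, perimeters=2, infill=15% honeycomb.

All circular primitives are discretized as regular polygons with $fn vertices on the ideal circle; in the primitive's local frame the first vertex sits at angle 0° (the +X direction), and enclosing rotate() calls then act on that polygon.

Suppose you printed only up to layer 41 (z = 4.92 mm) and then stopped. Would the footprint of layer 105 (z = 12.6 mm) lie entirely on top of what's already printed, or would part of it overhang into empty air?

entirely on top

Compare the two slices. At z = 4.92: the cube (footprint 15×26.5) is included at this height (area 397.50 mm²); the cylinder at (3.5, 6.5) is not intersected at this z (z outside [18, 22.5]); the cube at (0.5, 8.5) does not reach this height (z outside [5, 13]); Taking the union: only the 15×26.5 cube is present, so the union is just that shape — area = 397.50 mm². At z = 12.6: the cube (footprint 15×26.5) is included at this height (area 397.50 mm²); the cylinder at (3.5, 6.5) is absent (z outside [18, 22.5]); the 5×4.5 cube at (0.5, 8.5) contributes its full rectangle (area 22.50 mm²); Merging all regions: the 5×4.5 cube at (0.5, 8.5) lies entirely inside the 15×26.5 cube, so the union is just the 15×26.5 cube — area = 397.50 mm². Checking containment: the cross-section at z = 12.6 is a subset of the cross-section at z = 4.92.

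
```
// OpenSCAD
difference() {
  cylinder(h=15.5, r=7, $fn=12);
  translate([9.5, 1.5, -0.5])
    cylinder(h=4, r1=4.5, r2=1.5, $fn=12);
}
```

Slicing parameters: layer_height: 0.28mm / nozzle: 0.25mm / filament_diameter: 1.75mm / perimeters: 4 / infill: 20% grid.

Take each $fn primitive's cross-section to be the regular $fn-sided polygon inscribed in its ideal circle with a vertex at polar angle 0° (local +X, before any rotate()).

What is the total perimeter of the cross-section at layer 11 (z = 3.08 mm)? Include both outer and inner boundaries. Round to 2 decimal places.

At z = 3.08 mm: the cylinder: section is a regular 12-gon, circumradius r=7 (perimeter = 2·12·7.000·sin(180°/12) = 43.48 mm); the cone at (9.5, 1.5) (r1=4.5→r2=1.5) has section circumradius 1.815 here — a regular 12-gon (perimeter = 2·12·1.815·sin(180°/12) = 11.27 mm); After the difference (first − rest): starting from the r=7 cylinder, the cone at (9.5, 1.5) misses the remaining region (no effect) — boundary = 43.48 mm. Overall, the cross-section is a single solid region. Total boundary length (outer) = 43.48 mm.

43.48 mm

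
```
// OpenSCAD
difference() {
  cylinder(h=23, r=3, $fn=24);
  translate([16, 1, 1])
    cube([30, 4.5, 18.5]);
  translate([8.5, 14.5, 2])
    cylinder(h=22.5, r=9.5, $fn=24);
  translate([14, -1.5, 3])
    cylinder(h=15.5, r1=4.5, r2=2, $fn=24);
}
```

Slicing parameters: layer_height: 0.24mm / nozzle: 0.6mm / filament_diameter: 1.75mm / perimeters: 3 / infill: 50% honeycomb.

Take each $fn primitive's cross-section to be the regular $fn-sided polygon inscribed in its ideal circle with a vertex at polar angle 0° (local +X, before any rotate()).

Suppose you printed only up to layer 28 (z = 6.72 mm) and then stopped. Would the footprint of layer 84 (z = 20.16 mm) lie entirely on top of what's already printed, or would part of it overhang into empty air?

entirely on top

Compare the two slices. At z = 6.72: the r=3 cylinder contributes a regular 24-gon of circumradius 3 (area = (24/2)·3.000²·sin(360°/24) = 27.95 mm²); the 30×4.5 cube at (16, 1) contributes its full rectangle (area 135.00 mm²); the r=9.5 cylinder at (8.5, 14.5) gives a regular 24-gon of circumradius 9.5 (constant along its height) (area = (24/2)·9.500²·sin(360°/24) = 280.30 mm²); the cone at (14, -1.5): at t=0.240 of its height the radius interpolates to r₁+(r₂−r₁)t = 3.900, giving a regular 24-gon of that circumradius (area = (24/2)·3.900²·sin(360°/24) = 47.24 mm²); After the difference (first − rest): starting from the r=3 cylinder (27.95 mm²), the 30×4.5 cube at (16, 1) misses the remaining region (no effect); the r=9.5 cylinder at (8.5, 14.5) misses the remaining region (no effect); the cone at (14, -1.5) misses the remaining region (no effect) — area = 27.95 mm². At z = 20.16: the cylinder: section is a regular 24-gon, circumradius r=3 (area = (24/2)·3.000²·sin(360°/24) = 27.95 mm²); the cube at (16, 1) is absent (z outside [1, 19.5]); the r=9.5 cylinder at (8.5, 14.5) contributes a regular 24-gon of circumradius 9.5 (area = (24/2)·9.500²·sin(360°/24) = 280.30 mm²); the cone at (14, -1.5) is absent (z outside [3, 18.5]); Taking the first minus the rest: starting from the r=3 cylinder (27.95 mm²), the r=9.5 cylinder at (8.5, 14.5) misses the remaining region (no effect) — area = 27.95 mm². Checking containment: the cross-section at z = 20.16 is a subset of the cross-section at z = 6.72.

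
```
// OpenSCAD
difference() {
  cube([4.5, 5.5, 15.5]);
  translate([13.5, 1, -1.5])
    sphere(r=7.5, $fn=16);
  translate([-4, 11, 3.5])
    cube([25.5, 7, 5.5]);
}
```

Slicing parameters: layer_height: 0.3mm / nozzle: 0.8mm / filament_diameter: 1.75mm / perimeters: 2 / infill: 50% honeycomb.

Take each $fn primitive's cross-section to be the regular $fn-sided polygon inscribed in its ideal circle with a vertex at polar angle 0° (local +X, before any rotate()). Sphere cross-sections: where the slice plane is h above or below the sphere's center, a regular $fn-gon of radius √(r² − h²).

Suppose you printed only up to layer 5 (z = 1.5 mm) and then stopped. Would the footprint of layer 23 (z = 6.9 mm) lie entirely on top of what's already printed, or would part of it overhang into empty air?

Compare the two slices. At z = 1.5: the 4.5×5.5 cube contributes its full rectangle (area 24.75 mm²); the sphere at (13.5, 1): section is a regular 16-gon, circumradius = √(r²−h²) = √(7.5²−3²) = 6.874 (area = (16/2)·6.874²·sin(360°/16) = 144.65 mm²); the cube at (-4, 11) is absent (z outside [3.5, 9]); After the difference (first − rest): starting from the 4.5×5.5 cube (24.75 mm²), the r=7.5 sphere at (13.5, 1) misses the remaining region (no effect) — area = 24.75 mm². At z = 6.9: the cube (footprint 4.5×5.5) is included at this height (area 24.75 mm²); the sphere at (13.5, 1) does not reach this height (|z−center|=8.400 > r=7.5); the cube at (-4, 11) (footprint 25.5×7) is included at this height (area 178.50 mm²); Subtracting the remaining from the first: starting from the 4.5×5.5 cube (24.75 mm²), the 25.5×7 cube at (-4, 11) misses the remaining region (no effect) — area = 24.75 mm². Checking containment: the cross-section at z = 6.9 is a subset of the cross-section at z = 1.5.

entirely on top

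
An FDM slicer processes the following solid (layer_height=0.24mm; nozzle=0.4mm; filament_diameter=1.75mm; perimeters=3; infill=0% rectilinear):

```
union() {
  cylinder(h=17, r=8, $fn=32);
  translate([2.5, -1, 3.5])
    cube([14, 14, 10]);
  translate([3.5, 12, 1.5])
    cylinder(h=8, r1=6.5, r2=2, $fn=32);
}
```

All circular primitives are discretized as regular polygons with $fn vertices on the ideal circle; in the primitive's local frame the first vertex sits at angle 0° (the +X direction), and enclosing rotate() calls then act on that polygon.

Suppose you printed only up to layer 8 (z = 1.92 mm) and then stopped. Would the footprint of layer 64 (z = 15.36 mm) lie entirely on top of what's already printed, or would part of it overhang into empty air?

entirely on top

Compare the two slices. At z = 1.92: the r=8 cylinder gives a regular 32-gon of circumradius 8 (constant along its height) (area = (32/2)·8.000²·sin(360°/32) = 199.77 mm²); the cube at (2.5, -1) is absent (z outside [3.5, 13.5]); the cone at (3.5, 12) contributes a regular 32-gon of circumradius 6.264 (interpolated between r1=6.5 and r2=2 at t=0.052) (area = (32/2)·6.264²·sin(360°/32) = 122.47 mm²); Combining (union): the regions partially overlap — summed areas 322.24 mm² minus the doubly-counted overlap 7.79 mm² gives 314.46 mm² — area = 314.46 mm². At z = 15.36: the cylinder: section is a regular 32-gon, circumradius r=8 (area = (32/2)·8.000²·sin(360°/32) = 199.77 mm²); the cube at (2.5, -1) does not reach this height (z outside [3.5, 13.5]); the cone at (3.5, 12) is not intersected at this z (z outside [1.5, 9.5]); Taking the union: only the r=8 cylinder is present, so the union is just that shape — area = 199.77 mm². Checking containment: the cross-section at z = 15.36 is a subset of the cross-section at z = 1.92.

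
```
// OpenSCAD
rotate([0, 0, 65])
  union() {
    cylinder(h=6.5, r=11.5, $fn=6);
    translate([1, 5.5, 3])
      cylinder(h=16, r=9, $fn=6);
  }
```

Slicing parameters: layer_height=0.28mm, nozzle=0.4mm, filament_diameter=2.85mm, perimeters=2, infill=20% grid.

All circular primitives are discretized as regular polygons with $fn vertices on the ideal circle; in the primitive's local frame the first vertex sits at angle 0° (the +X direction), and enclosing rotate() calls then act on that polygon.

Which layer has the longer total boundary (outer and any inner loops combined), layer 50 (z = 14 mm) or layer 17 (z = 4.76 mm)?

Layer 50 (z = 14): the cylinder is absent (z outside [0, 6.5]); the r=9 cylinder at (1, 5.5) gives a regular 6-gon of circumradius 9 (constant along its height) (perimeter = 2·6·9.000·sin(180°/6) = 54.00 mm); Merging all regions: only the r=9 cylinder at (1, 5.5) is present, so the union is just that shape — boundary = 54.00 mm; (rotated 65° about Z; rotation is an isometry so areas/perimeters/island counts are preserved). So its perimeter = 54.00 mm. Layer 17 (z = 4.76): the r=11.5 cylinder contributes a regular 6-gon of circumradius 11.5 (perimeter = 2·6·11.500·sin(180°/6) = 69.00 mm); the cylinder at (1, 5.5): section is a regular 6-gon, circumradius r=9 (perimeter = 2·6·9.000·sin(180°/6) = 54.00 mm); Taking the union: the regions partially overlap (shared area 165.32 mm²), so the edge portions inside another operand are dropped and the merged outline is re-measured after clipping — boundary = 74.53 mm; (whole slice rotated 65° about Z — lengths, areas and connectivity unchanged). So its perimeter = 74.53 mm. Layer 17 is larger (74.53 vs 54.00 mm).

layer 17 (z = 4.76 mm)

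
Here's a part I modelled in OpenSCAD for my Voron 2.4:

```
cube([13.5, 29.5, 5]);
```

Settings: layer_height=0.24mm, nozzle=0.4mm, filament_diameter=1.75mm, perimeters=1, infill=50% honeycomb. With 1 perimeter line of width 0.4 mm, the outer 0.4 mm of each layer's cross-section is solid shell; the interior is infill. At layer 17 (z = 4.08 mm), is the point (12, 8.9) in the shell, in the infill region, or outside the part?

infill

At z = 4.08 mm: the cube (footprint 13.5×29.5) is included at this height. Overall, the cross-section is a single solid region. The nearest boundary edge runs (13.50, 0.00)→(13.50, 29.50); distance from the point to it = 1.50 mm. The point is inside the cross-section and 1.50 mm from the nearest boundary — more than the 0.4 mm shell width (1 × 0.4), so it's in the infill interior.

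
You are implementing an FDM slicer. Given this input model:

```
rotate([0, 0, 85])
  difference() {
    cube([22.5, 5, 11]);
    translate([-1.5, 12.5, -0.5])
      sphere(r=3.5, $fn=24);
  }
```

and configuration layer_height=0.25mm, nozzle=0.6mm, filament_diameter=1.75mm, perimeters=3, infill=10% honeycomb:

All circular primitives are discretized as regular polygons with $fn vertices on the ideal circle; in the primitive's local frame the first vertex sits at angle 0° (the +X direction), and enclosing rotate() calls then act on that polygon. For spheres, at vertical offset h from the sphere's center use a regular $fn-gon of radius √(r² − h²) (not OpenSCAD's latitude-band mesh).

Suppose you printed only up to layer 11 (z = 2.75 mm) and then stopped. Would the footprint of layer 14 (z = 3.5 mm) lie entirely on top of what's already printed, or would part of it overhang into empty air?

Compare the two slices. At z = 2.75: the cube is present — its section is the full 22.5×5 rectangle (area 112.50 mm²); the r=3.5 sphere at (-1.5, 12.5) contributes a regular 24-gon of circumradius √(3.5²−3.25²) = 1.299 (area = (24/2)·1.299²·sin(360°/24) = 5.24 mm²); Taking the first minus the rest: starting from the 22.5×5 cube (112.50 mm²), the r=3.5 sphere at (-1.5, 12.5) misses the remaining region (no effect) — area = 112.50 mm²; (whole slice rotated 85° about Z — lengths, areas and connectivity unchanged). At z = 3.5: the 22.5×5 cube contributes its full rectangle (area 112.50 mm²); the sphere at (-1.5, 12.5) does not reach this height (|z−center|=4.000 > r=3.5); Subtracting the remaining from the first: none of the subtracted shapes is present at this height, so the 22.5×5 cube is unchanged — area = 112.50 mm²; (whole slice rotated 85° about Z — lengths, areas and connectivity unchanged). Checking containment: the cross-section at z = 3.5 is a subset of the cross-section at z = 2.75.

entirely on top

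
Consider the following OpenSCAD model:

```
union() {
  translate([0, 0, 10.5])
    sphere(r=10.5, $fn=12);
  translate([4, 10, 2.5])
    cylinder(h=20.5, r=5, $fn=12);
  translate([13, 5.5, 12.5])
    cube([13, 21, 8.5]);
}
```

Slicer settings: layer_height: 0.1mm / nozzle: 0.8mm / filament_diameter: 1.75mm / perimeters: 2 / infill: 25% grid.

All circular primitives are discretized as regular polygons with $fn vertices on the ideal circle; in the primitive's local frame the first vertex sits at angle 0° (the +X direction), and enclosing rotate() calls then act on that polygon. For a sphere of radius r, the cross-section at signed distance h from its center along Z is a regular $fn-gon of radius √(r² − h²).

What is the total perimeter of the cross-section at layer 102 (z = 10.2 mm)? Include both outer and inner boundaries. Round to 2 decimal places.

At z = 10.2 mm: the sphere: section is a regular 12-gon, circumradius = √(r²−h²) = √(10.5²−0.3²) = 10.496 (perimeter = 2·12·10.496·sin(180°/12) = 65.20 mm); the r=5 cylinder at (4, 10) contributes a regular 12-gon of circumradius 5 (perimeter = 2·12·5.000·sin(180°/12) = 31.06 mm); the cube at (13, 5.5) does not reach this height (z outside [12.5, 21]); Combining (union): the regions partially overlap (shared area 28.93 mm²), so the edge portions inside another operand are dropped and the merged outline is re-measured after clipping — boundary = 74.41 mm. Overall, the cross-section is a single solid region. Total boundary length (outer) = 74.41 mm.

74.41 mm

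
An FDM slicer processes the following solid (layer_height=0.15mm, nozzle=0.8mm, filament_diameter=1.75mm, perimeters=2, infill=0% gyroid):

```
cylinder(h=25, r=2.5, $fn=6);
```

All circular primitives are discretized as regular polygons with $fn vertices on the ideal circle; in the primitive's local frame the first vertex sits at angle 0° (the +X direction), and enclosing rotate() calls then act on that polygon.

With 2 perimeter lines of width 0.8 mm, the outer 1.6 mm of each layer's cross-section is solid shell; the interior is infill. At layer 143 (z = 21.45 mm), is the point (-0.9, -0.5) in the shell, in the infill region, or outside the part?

At z = 21.45 mm: the r=2.5 cylinder contributes a regular 6-gon of circumradius 2.5. Overall, the cross-section is a single solid region. The nearest boundary edge runs (-2.50, 0.00)→(-1.25, -2.17); distance from the point to it = 1.14 mm. The point is inside the cross-section, 1.14 mm from the nearest boundary — within the 1.6 mm shell band (2 × 0.8).

shell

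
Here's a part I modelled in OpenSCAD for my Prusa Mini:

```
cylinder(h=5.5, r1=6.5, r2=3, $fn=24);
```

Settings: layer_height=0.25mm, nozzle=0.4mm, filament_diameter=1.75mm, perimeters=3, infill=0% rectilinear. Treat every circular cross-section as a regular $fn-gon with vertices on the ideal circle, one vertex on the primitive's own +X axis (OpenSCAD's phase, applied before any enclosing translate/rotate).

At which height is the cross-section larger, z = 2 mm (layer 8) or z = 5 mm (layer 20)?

Layer 8 (z = 2): the cone: at t=0.364 of its height the radius interpolates to r₁+(r₂−r₁)t = 5.227, giving a regular 24-gon of that circumradius (area = (24/2)·5.227²·sin(360°/24) = 84.86 mm²). So its area = 84.86 mm². Layer 20 (z = 5): the cone (r1=6.5→r2=3) has section circumradius 3.318 here — a regular 24-gon (area = (24/2)·3.318²·sin(360°/24) = 34.20 mm²). So its area = 34.20 mm². Layer 8 is larger (84.86 vs 34.20 mm²).

layer 8 (z = 2 mm)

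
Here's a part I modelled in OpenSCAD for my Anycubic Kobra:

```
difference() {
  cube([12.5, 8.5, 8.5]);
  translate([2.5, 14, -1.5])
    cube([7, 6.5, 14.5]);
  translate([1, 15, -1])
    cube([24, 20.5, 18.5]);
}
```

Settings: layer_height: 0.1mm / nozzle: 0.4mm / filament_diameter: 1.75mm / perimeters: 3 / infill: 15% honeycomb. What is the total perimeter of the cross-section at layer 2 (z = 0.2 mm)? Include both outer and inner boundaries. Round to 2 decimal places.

42.00 mm

At z = 0.2 mm: the 12.5×8.5 cube contributes its full rectangle (perimeter 42.00 mm); the cube at (2.5, 14) is present — its section is the full 7×6.5 rectangle (perimeter 27.00 mm); the 24×20.5 cube at (1, 15) contributes its full rectangle (perimeter 89.00 mm); After the difference (first − rest): starting from the 12.5×8.5 cube, the 7×6.5 cube at (2.5, 14) misses the remaining region (no effect); the 24×20.5 cube at (1, 15) misses the remaining region (no effect) — boundary = 42.00 mm. Overall, the cross-section is a single solid region. Total boundary length (outer) = 42.00 mm.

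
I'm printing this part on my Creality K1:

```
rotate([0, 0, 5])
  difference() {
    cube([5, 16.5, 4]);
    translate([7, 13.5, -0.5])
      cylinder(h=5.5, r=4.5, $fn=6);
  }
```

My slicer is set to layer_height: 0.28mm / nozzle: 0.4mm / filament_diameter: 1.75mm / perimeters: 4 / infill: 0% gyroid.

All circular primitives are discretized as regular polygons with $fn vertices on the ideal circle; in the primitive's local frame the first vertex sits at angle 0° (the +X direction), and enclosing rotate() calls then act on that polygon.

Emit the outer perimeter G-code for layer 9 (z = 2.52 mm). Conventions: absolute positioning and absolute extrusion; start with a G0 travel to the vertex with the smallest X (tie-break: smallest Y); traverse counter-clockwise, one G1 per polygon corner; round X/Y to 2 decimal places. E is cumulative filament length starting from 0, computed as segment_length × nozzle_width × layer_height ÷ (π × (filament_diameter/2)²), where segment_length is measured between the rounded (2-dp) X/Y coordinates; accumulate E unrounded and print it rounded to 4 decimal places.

At z = 2.52 mm: the 5×16.5 cube contributes its full rectangle; the cylinder at (7, 13.5): section is a regular 6-gon, circumradius r=4.5; After the difference (first − rest): starting from the 5×16.5 cube, the r=4.5 cylinder at (7, 13.5) partially overlaps it — only the 10.26 mm² overlap (of its 52.61 mm²) is removed, clipping the outline — 1 connected region; (rotated 5° about Z; rotation is an isometry so areas/perimeters/island counts are preserved). The outline is a single polygon with 7 vertices. Extrusion per mm of travel: 0.4 × 0.28 / (π × 0.875²) = 0.046564. Accumulating E over each segment gives final E = 2.0281.

G0 X-1.44 Y16.44 Z2.52
G1 X0.00 Y0.00 E0.7684
G1 X4.98 Y0.44 E1.0012
G1 X4.14 Y10.00 E1.4481
G1 X3.89 Y9.98 E1.4598
G1 X1.31 Y13.67 E1.6694
G1 X2.78 Y16.81 E1.8309
G1 X-1.44 Y16.44 E2.0281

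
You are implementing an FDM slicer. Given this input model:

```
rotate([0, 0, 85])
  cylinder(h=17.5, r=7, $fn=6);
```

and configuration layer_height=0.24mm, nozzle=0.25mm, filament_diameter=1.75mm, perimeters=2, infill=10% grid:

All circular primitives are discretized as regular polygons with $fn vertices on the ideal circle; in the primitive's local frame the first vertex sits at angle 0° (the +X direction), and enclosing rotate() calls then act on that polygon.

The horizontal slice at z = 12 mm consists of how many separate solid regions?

At z = 12 mm: the r=7 cylinder gives a regular 6-gon of circumradius 7 (constant along its height); (rotated 85° about Z; rotation is an isometry so areas/perimeters/island counts are preserved). The result has 1 disconnected region.

1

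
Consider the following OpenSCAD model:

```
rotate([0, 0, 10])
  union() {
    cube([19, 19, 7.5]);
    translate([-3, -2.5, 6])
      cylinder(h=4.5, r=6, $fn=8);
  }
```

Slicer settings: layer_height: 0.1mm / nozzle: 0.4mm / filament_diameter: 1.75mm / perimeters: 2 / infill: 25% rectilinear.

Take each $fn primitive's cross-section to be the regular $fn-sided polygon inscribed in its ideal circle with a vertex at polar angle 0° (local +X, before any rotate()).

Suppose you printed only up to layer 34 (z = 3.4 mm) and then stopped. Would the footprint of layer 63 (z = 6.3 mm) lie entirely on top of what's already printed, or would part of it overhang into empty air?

part overhangs

Compare the two slices. At z = 3.4: the cube is present — its section is the full 19×19 rectangle (area 361.00 mm²); the cylinder at (-3, -2.5) is absent (z outside [6, 10.5]); Combining (union): only the 19×19 cube is present, so the union is just that shape — area = 361.00 mm²; (rotated 10° about Z; rotation is an isometry so areas/perimeters/island counts are preserved). At z = 6.3: the 19×19 cube contributes its full rectangle (area 361.00 mm²); the r=6 cylinder at (-3, -2.5) contributes a regular 8-gon of circumradius 6 (area = (8/2)·6.000²·sin(360°/8) = 101.82 mm²); Taking the union: the regions partially overlap — summed areas 462.82 mm² minus the doubly-counted overlap 3.11 mm² gives 459.71 mm² — area = 459.71 mm²; (whole slice rotated 10° about Z — lengths, areas and connectivity unchanged). Checking containment: at z = 6.3 the cross-section extends beyond the z = 3.4 cross-section by about 98.71 mm².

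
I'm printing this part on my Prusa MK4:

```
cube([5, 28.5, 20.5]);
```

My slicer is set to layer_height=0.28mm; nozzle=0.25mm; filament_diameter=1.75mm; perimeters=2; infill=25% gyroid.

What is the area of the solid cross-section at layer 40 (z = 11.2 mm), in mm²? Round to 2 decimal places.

142.50 mm²

At z = 11.2 mm: the cube is present — its section is the full 5×28.5 rectangle (area 142.50 mm²). Overall, the cross-section is a single solid region. Net area = 142.50 mm².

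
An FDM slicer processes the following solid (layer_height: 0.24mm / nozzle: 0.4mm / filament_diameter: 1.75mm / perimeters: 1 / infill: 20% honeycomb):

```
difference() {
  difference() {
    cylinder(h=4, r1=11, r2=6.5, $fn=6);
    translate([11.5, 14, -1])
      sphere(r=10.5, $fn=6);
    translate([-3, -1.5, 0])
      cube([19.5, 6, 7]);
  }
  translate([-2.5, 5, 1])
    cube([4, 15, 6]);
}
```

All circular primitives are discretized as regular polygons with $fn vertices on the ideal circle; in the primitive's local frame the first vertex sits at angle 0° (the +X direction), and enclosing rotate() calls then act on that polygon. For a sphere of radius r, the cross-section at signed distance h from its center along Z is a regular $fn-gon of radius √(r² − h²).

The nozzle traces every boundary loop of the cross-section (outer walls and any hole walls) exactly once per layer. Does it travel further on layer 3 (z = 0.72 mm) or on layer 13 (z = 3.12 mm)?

Layer 3 (z = 0.72): the cone: at t=0.180 of its height the radius interpolates to r₁+(r₂−r₁)t = 10.190, giving a regular 6-gon of that circumradius (perimeter = 2·6·10.190·sin(180°/6) = 61.14 mm); the sphere at (11.5, 14): section is a regular 6-gon, circumradius = √(r²−h²) = √(10.5²−1.72²) = 10.358 (perimeter = 2·6·10.358·sin(180°/6) = 62.15 mm); the 19.5×6 cube at (-3, -1.5) contributes its full rectangle (perimeter 51.00 mm); Taking the first minus the rest: starting from the cone, the r=10.5 sphere at (11.5, 14) partially overlaps it — only the 3.66 mm² overlap (of its 278.75 mm²) is removed, clipping the outline; the 19.5×6 cube at (-3, -1.5) partially overlaps it — only the 72.64 mm² overlap (of its 117.00 mm²) is removed, clipping the outline — boundary = 83.13 mm; the cube at (-2.5, 5) does not reach this height (z outside [1, 7]); Taking the first minus the rest: none of the subtracted shapes is present at this height, so that combined region is unchanged — boundary = 83.13 mm. So its perimeter = 83.13 mm. Layer 13 (z = 3.12): the cone (r1=11→r2=6.5) has section circumradius 7.490 here — a regular 6-gon (perimeter = 2·6·7.490·sin(180°/6) = 44.94 mm); the sphere at (11.5, 14): section is a regular 6-gon, circumradius = √(r²−h²) = √(10.5²−4.12²) = 9.658 (perimeter = 2·6·9.658·sin(180°/6) = 57.95 mm); the cube at (-3, -1.5) is present — its section is the full 19.5×6 rectangle (perimeter 51.00 mm); After the difference (first − rest): starting from the cone, the r=10.5 sphere at (11.5, 14) misses the remaining region (no effect); the 19.5×6 cube at (-3, -1.5) partially overlaps it — only the 56.44 mm² overlap (of its 117.00 mm²) is removed, clipping the outline — boundary = 61.53 mm; the cube at (-2.5, 5) is present — its section is the full 4×15 rectangle (perimeter 38.00 mm); After the difference (first − rest): starting from the result so far, the 4×15 cube at (-2.5, 5) partially overlaps it — only the 5.95 mm² overlap (of its 60.00 mm²) is removed, clipping the outline — boundary = 64.50 mm. So its perimeter = 64.50 mm. Layer 3 is larger (83.13 vs 64.50 mm).

layer 3 (z = 0.72 mm)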